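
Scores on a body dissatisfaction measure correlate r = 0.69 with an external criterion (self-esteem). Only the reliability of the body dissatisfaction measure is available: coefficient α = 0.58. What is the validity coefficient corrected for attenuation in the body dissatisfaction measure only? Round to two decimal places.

Single correction: r_c = r_obs / √r_xx = 0.69 / √0.58 = 0.69 / 0.7616 ≈ 0.91.

0.91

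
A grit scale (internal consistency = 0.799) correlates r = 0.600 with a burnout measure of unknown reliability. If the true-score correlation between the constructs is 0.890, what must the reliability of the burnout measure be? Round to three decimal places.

0.569

r_true = r_obs / √(r_xx · r_yy) ⇒ 0.890 = 0.600 / √(0.799 · r_yy).
√(0.799 · r_yy) = 0.600 / 0.890 = 0.6742; 0.799 · r_yy = 0.4545; r_yy = 0.4545 / 0.799 ≈ 0.569.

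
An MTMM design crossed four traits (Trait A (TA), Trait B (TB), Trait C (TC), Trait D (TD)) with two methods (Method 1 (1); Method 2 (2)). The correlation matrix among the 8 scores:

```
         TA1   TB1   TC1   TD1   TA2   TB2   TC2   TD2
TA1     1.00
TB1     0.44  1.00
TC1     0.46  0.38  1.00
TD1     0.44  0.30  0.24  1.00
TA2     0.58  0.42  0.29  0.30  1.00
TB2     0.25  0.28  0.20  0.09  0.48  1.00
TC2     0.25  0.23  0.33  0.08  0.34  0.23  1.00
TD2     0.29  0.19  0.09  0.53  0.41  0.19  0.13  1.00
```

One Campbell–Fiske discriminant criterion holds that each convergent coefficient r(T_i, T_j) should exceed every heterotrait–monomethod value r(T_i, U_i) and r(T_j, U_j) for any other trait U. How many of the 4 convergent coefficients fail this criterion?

2

Each convergent coefficient versus the relevant comparison correlations:
TA (methods 1·2): 0.58 vs {0.44, 0.48, 0.46, 0.34, 0.44, 0.41} → pass.
TB (methods 1·2): 0.28 vs {0.44, 0.48, 0.38, 0.23, 0.30, 0.19} → fail.
TC (methods 1·2): 0.33 vs {0.46, 0.34, 0.38, 0.23, 0.24, 0.13} → fail.
TD (methods 1·2): 0.53 vs {0.44, 0.41, 0.30, 0.19, 0.24, 0.13} → pass.
2 of 4 fail.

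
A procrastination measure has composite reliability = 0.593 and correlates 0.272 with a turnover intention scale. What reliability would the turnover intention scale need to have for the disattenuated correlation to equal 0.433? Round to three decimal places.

0.665

r_true = r_obs / √(r_xx · r_yy) ⇒ 0.433 = 0.272 / √(0.593 · r_yy).
√(0.593 · r_yy) = 0.272 / 0.433 = 0.6282; 0.593 · r_yy = 0.3946; r_yy = 0.3946 / 0.593 ≈ 0.665.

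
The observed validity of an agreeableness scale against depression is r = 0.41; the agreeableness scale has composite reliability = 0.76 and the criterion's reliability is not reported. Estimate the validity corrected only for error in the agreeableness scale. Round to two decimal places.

Single correction: r_c = r_obs / √r_xx = 0.41 / √0.76 = 0.41 / 0.8718 ≈ 0.47.

0.47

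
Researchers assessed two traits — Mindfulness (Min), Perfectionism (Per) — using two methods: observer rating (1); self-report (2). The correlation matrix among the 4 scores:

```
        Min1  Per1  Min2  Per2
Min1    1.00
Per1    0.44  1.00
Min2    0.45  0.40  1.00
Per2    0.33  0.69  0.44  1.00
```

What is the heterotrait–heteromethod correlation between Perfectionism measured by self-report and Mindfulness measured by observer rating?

0.33

Different traits and methods: r(Per2, Min1) = 0.33.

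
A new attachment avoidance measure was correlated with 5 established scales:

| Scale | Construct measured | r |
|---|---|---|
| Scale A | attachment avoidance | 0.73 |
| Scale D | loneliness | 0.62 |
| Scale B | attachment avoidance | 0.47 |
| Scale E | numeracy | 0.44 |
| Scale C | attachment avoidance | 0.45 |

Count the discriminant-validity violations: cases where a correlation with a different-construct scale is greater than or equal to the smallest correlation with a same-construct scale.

1

Convergent (same construct = attachment avoidance): Scale A, Scale B, Scale C.
Smallest convergent = 0.45. Discriminant values: 0.62, 0.44; count ≥ 0.45 → 1.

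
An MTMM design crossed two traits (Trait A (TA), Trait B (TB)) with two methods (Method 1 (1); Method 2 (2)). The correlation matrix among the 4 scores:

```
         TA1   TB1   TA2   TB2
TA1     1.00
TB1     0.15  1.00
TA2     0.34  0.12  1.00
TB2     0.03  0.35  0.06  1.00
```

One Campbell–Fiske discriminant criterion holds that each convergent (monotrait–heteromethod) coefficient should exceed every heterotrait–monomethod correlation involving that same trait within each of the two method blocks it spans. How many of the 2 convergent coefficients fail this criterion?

0

Convergent coefficients and their comparison sets:
TA (methods 1·2): 0.34 vs {0.15, 0.06} → pass.
TB (methods 1·2): 0.35 vs {0.15, 0.06} → pass.
0 of 2 fail.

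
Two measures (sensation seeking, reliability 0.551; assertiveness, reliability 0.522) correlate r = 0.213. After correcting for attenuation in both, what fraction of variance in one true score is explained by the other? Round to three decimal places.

Disattenuated r = 0.213 / √(0.551 × 0.522) = 0.213 / 0.5363 = 0.3972.
Shared true-score variance = 0.3972² = 0.1578 ≈ 0.158.

0.158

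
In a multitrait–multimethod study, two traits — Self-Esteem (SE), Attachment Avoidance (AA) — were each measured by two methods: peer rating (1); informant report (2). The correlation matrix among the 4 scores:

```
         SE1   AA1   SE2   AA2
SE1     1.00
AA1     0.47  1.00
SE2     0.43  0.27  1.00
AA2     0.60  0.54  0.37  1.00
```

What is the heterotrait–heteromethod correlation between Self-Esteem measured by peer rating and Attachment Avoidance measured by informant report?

0.60

Different traits and methods: r(SE1, AA2) = 0.60.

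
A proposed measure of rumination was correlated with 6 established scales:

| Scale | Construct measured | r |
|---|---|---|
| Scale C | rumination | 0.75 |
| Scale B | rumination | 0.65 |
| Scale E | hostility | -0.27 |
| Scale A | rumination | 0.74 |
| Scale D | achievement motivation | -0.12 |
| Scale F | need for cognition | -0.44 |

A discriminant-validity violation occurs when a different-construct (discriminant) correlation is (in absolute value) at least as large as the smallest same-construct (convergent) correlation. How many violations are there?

0

Convergent (same construct = rumination): Scale C, Scale B, Scale A.
Smallest convergent = 0.65. Discriminant |r|: 0.27, 0.12, 0.44; count ≥ 0.65 → 0.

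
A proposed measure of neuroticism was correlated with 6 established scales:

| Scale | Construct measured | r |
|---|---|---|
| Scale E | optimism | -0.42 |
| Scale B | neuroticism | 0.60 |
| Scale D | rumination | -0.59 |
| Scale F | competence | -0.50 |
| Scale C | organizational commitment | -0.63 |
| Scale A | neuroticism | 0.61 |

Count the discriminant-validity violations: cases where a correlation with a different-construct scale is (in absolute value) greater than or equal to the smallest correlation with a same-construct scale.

1

Convergent (same construct = neuroticism): Scale B, Scale A.
Smallest convergent = 0.60. Discriminant |r|: 0.42, 0.59, 0.50, 0.63; count ≥ 0.60 → 1.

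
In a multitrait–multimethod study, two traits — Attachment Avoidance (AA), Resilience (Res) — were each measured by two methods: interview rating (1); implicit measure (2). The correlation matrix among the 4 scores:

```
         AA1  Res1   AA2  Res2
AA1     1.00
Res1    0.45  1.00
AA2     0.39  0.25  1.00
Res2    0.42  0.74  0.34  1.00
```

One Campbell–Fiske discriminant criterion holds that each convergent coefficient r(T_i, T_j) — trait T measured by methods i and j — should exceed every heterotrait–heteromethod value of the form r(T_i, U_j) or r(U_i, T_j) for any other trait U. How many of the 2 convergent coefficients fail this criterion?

Convergent coefficients and their comparison sets:
AA (methods 1·2): 0.39 vs {0.42, 0.25} → fail.
Res (methods 1·2): 0.74 vs {0.25, 0.42} → pass.
1 of 2 fail.

1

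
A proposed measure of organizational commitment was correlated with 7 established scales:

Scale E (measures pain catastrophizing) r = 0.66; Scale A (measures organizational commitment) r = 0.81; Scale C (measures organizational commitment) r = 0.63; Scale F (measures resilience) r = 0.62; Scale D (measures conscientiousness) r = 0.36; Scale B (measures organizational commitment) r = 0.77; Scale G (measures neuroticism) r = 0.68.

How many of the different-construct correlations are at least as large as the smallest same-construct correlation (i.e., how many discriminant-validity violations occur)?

Convergent (same construct = organizational commitment): Scale A, Scale C, Scale B.
Smallest convergent = 0.63. Discriminant values: 0.66, 0.62, 0.36, 0.68; count ≥ 0.63 → 2.

2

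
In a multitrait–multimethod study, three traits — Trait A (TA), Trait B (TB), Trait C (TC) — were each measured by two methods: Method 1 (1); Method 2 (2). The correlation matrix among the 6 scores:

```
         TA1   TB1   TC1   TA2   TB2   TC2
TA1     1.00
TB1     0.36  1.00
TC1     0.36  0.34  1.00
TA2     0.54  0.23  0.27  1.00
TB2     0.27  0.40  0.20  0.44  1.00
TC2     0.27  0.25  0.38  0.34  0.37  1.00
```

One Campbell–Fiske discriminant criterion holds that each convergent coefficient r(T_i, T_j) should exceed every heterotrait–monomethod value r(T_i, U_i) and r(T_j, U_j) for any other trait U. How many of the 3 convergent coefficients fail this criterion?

Convergent coefficients and their comparison sets:
TA (methods 1·2): 0.54 vs {0.36, 0.44, 0.36, 0.34} → pass.
TB (methods 1·2): 0.40 vs {0.36, 0.44, 0.34, 0.37} → fail.
TC (methods 1·2): 0.38 vs {0.36, 0.34, 0.34, 0.37} → pass.
1 of 3 fail.

1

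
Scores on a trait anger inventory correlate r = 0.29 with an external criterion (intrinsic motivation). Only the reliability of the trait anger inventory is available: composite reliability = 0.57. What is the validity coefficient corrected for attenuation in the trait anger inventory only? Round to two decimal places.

Single correction: r_c = r_obs / √r_xx = 0.29 / √0.57 = 0.29 / 0.7550 ≈ 0.38.

0.38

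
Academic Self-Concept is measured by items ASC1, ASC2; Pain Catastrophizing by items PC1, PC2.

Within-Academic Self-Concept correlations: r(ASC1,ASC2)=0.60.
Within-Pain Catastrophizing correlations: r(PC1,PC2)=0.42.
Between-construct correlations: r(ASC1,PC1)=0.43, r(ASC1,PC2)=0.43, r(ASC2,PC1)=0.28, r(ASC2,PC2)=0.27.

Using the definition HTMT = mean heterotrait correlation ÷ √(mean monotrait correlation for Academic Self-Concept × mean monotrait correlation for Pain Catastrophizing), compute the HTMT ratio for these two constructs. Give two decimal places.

0.70

Between-construct mean = 1.41/4 = 0.3525.
Mean within-ASC = 0.60/1 = 0.6000; mean within-PC = 0.42/1 = 0.4200.
Geometric mean = √(0.6000 × 0.4200) = 0.5020.
HTMT = 0.3525 / 0.5020 = 0.70.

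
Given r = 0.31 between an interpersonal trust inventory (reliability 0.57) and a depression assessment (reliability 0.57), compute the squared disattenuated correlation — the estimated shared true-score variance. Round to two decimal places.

0.30

Disattenuated r = 0.31 / √(0.57 × 0.57) = 0.31 / 0.5700 = 0.5439.
Shared true-score variance = 0.5439² = 0.2958 ≈ 0.30.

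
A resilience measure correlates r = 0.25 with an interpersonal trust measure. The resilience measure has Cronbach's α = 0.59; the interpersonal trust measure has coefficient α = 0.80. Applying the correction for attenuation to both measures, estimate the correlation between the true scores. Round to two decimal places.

r_true = r_obs / √(r_xx · r_yy) = 0.25 / √(0.59 × 0.80) = 0.25 / √0.4720 = 0.25 / 0.6870 ≈ 0.36.

0.36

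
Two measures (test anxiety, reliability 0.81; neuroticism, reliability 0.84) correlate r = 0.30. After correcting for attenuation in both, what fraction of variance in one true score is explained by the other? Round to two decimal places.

Disattenuated r = 0.30 / √(0.81 × 0.84) = 0.30 / 0.8249 = 0.3637.
Shared true-score variance = 0.3637² = 0.1323 ≈ 0.13.

0.13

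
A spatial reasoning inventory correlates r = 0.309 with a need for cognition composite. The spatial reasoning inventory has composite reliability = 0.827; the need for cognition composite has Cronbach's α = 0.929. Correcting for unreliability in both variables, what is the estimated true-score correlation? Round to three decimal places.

0.353

r_true = r_obs / √(r_xx · r_yy) = 0.309 / √(0.827 × 0.929) = 0.309 / √0.768283 = 0.309 / 0.8765 ≈ 0.353.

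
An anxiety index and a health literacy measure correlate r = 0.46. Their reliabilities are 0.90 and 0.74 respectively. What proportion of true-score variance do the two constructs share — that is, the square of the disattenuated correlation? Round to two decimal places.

Disattenuated r = 0.46 / √(0.90 × 0.74) = 0.46 / 0.8161 = 0.5637.
Shared true-score variance = 0.5637² = 0.3178 ≈ 0.32.

0.32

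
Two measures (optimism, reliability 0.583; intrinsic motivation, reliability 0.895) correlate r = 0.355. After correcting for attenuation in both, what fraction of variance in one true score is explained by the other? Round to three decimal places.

0.242

Disattenuated r = 0.355 / √(0.583 × 0.895) = 0.355 / 0.7223 = 0.4915.
Shared true-score variance = 0.4915² = 0.2416 ≈ 0.242.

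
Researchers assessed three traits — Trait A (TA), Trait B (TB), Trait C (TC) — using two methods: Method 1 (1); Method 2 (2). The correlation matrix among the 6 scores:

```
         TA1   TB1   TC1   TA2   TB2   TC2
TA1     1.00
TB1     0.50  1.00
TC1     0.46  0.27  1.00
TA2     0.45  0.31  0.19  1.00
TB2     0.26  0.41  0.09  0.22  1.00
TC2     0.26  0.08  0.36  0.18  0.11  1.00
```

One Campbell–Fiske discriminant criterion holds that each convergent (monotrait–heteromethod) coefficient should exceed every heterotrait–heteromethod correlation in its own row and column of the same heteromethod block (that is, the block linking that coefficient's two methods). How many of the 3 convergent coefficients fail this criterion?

Checking each validity diagonal entry against its comparison values:
TA (methods 1·2): 0.45 vs {0.26, 0.31, 0.26, 0.19} → pass.
TB (methods 1·2): 0.41 vs {0.31, 0.26, 0.08, 0.09} → pass.
TC (methods 1·2): 0.36 vs {0.19, 0.26, 0.09, 0.08} → pass.
0 of 3 fail.

0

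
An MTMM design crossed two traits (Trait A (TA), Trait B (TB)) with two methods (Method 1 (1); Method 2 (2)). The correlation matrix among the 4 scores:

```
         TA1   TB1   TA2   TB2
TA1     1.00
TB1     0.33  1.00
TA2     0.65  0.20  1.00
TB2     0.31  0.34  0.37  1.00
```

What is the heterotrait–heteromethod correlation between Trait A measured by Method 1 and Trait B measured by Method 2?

0.31

Different traits and methods: r(TA1, TB2) = 0.31.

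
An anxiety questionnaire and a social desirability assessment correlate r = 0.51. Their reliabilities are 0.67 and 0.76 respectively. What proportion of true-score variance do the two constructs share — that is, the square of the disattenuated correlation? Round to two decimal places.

0.51

Disattenuated r = 0.51 / √(0.67 × 0.76) = 0.51 / 0.7136 = 0.7147.
Shared true-score variance = 0.7147² = 0.5108 ≈ 0.51.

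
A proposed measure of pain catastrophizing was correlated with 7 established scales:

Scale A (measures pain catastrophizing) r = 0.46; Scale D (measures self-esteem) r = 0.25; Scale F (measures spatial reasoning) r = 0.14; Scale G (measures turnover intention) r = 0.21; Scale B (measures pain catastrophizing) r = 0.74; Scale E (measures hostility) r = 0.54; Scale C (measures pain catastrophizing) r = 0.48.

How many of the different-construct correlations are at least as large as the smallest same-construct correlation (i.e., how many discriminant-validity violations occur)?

Convergent (same construct = pain catastrophizing): Scale A, Scale B, Scale C.
Smallest convergent = 0.46. Discriminant values: 0.25, 0.14, 0.21, 0.54; count ≥ 0.46 → 1.

1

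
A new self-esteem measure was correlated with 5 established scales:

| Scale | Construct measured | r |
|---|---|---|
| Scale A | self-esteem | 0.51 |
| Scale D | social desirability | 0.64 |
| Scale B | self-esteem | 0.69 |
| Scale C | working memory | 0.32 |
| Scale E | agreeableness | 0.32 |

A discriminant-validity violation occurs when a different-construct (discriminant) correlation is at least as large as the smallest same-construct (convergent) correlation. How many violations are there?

Convergent (same construct = self-esteem): Scale A, Scale B.
Smallest convergent = 0.51. Discriminant values: 0.64, 0.32, 0.32; count ≥ 0.51 → 1.

1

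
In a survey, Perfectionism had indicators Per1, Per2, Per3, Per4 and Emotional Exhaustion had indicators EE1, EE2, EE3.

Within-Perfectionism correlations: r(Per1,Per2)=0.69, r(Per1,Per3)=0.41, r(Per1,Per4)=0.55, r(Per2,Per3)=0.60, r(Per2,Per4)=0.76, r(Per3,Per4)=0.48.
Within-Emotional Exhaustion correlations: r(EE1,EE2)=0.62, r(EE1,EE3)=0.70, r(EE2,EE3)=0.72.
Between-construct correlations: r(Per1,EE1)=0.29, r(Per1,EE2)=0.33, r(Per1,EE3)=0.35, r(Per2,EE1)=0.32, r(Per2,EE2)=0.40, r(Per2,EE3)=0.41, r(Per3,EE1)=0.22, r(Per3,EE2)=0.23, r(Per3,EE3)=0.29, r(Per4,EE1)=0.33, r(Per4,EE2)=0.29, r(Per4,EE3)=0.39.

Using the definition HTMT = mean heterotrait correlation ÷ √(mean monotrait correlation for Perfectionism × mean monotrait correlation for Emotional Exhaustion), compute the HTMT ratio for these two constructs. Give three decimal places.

Mean between = 3.85/12 = 0.3208.
Mean within-Per = 3.49/6 = 0.5817; mean within-EE = 2.04/3 = 0.6800.
Geometric mean = √(0.5817 × 0.6800) = 0.6289.
HTMT = 0.3208 / 0.6289 = 0.510.

0.510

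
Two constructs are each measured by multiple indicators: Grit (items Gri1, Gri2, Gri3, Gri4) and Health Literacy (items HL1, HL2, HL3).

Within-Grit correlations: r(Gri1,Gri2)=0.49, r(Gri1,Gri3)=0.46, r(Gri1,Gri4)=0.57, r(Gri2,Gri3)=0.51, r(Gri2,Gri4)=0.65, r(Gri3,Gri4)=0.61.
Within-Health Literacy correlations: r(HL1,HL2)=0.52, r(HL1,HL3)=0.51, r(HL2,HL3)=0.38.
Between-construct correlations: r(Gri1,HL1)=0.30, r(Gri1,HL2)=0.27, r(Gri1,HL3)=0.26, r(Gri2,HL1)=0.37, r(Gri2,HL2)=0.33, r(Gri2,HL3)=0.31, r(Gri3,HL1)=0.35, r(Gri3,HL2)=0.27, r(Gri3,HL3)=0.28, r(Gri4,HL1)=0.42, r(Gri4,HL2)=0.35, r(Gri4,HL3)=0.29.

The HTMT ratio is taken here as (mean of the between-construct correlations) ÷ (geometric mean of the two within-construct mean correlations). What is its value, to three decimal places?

0.624

Mean between = 3.80/12 = 0.3167.
Mean within-Gri = 3.29/6 = 0.5483; mean within-HL = 1.41/3 = 0.4700.
Geometric mean = √(0.5483 × 0.4700) = 0.5076.
HTMT = 0.3167 / 0.5076 = 0.624.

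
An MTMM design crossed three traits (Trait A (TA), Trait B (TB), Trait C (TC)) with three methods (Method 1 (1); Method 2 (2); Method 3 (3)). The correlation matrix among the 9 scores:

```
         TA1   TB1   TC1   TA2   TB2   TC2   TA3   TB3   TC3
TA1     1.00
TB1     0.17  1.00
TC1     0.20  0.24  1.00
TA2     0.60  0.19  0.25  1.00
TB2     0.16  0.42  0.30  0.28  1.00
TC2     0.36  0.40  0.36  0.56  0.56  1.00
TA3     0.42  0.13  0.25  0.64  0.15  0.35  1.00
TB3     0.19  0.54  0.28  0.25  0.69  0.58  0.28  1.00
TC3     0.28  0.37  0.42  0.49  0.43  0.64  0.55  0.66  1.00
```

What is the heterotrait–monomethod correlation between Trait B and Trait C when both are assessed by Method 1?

Different traits, same method: r(TB1, TC1) = 0.24.

0.24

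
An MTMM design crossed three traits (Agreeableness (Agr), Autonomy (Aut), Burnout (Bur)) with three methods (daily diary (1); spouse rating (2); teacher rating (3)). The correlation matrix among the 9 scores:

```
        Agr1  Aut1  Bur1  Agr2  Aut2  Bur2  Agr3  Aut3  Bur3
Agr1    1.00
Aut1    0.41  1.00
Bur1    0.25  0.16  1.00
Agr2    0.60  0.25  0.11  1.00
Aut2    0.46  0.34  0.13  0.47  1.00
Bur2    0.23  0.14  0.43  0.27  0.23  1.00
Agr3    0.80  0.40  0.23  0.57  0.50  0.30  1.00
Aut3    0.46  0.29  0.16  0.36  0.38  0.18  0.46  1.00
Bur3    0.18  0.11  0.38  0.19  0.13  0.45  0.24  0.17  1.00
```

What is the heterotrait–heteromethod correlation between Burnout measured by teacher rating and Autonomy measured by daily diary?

Different traits and methods: r(Bur3, Aut1) = 0.11.

0.11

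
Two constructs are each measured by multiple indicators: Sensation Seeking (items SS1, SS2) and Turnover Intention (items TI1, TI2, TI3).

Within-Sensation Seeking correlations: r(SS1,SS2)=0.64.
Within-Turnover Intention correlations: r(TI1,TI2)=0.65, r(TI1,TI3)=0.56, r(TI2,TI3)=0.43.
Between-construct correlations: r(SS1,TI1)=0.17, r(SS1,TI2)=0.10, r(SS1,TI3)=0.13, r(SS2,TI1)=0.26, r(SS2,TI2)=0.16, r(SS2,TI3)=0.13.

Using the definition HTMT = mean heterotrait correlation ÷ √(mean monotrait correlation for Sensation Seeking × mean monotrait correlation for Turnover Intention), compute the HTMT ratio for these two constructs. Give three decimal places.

Between-construct mean = 0.95/6 = 0.1583.
Mean within-SS = 0.64/1 = 0.6400; mean within-TI = 1.64/3 = 0.5467.
Geometric mean = √(0.6400 × 0.5467) = 0.5915.
HTMT = 0.1583 / 0.5915 = 0.268.

0.268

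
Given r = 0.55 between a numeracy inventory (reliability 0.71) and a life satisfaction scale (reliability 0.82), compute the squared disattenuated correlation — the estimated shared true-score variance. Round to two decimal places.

0.52

Disattenuated r = 0.55 / √(0.71 × 0.82) = 0.55 / 0.7630 = 0.7208.
Shared true-score variance = 0.7208² = 0.5196 ≈ 0.52.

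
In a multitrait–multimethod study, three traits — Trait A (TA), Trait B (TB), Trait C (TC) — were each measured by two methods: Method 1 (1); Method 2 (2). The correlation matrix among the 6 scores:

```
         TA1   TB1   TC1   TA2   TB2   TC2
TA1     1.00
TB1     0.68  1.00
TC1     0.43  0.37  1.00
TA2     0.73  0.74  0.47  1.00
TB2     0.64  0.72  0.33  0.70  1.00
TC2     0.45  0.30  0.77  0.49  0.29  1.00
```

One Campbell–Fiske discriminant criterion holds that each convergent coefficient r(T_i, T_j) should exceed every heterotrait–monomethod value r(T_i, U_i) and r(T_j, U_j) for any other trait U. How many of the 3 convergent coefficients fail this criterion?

0

Convergent coefficients and their comparison sets:
TA (methods 1·2): 0.73 vs {0.68, 0.70, 0.43, 0.49} → pass.
TB (methods 1·2): 0.72 vs {0.68, 0.70, 0.37, 0.29} → pass.
TC (methods 1·2): 0.77 vs {0.43, 0.49, 0.37, 0.29} → pass.
0 of 3 fail.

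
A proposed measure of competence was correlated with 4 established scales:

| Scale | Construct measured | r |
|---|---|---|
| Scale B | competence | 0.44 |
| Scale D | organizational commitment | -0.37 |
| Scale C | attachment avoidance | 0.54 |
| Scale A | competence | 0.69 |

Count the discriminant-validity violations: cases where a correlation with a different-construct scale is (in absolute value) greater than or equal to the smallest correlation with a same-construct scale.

1

Convergent (same construct = competence): Scale B, Scale A.
Smallest convergent = 0.44. Discriminant |r|: 0.37, 0.54; count ≥ 0.44 → 1.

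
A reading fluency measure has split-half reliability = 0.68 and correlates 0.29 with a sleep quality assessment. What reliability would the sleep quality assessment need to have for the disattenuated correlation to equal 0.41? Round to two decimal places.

r_true = r_obs / √(r_xx · r_yy) ⇒ 0.41 = 0.29 / √(0.68 · r_yy).
√(0.68 · r_yy) = 0.29 / 0.41 = 0.7073; 0.68 · r_yy = 0.5003; r_yy = 0.5003 / 0.68 ≈ 0.74.

0.74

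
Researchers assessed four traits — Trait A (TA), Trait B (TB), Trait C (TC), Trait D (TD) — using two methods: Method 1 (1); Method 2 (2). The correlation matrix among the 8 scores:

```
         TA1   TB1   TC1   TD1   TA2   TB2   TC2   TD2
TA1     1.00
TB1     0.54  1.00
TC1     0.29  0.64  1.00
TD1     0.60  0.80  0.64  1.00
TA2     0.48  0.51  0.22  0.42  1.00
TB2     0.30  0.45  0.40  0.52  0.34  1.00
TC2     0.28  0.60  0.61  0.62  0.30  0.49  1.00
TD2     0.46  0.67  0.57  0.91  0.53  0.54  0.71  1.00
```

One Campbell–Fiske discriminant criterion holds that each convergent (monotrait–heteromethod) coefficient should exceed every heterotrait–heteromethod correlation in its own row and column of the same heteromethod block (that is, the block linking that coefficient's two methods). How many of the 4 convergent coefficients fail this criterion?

Each convergent coefficient versus the relevant comparison correlations:
TA (methods 1·2): 0.48 vs {0.30, 0.51, 0.28, 0.22, 0.46, 0.42} → fail.
TB (methods 1·2): 0.45 vs {0.51, 0.30, 0.60, 0.40, 0.67, 0.52} → fail.
TC (methods 1·2): 0.61 vs {0.22, 0.28, 0.40, 0.60, 0.57, 0.62} → fail.
TD (methods 1·2): 0.91 vs {0.42, 0.46, 0.52, 0.67, 0.62, 0.57} → pass.
3 of 4 fail.

3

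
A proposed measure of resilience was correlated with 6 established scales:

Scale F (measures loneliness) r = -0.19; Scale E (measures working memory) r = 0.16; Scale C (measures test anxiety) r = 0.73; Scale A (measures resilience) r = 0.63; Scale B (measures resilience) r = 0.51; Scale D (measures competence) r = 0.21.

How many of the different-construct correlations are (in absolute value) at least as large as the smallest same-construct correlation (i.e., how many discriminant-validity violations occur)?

1

Convergent (same construct = resilience): Scale A, Scale B.
Smallest convergent = 0.51. Discriminant |r|: 0.19, 0.16, 0.73, 0.21; count ≥ 0.51 → 1.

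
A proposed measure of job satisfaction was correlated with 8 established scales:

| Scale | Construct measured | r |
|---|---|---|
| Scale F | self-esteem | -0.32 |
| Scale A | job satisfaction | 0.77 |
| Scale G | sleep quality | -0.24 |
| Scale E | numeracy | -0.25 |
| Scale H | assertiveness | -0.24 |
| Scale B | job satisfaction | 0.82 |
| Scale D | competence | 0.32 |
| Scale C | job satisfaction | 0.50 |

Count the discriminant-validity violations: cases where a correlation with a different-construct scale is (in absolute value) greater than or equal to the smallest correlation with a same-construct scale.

0

Convergent (same construct = job satisfaction): Scale A, Scale B, Scale C.
Smallest convergent = 0.50. Discriminant |r|: 0.32, 0.24, 0.25, 0.24, 0.32; count ≥ 0.50 → 0.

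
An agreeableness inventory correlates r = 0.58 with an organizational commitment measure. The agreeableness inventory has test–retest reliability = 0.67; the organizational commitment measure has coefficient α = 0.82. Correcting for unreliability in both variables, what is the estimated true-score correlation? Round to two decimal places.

r_true = r_obs / √(r_xx · r_yy) = 0.58 / √(0.67 × 0.82) = 0.58 / √0.5494 = 0.58 / 0.7412 ≈ 0.78.

0.78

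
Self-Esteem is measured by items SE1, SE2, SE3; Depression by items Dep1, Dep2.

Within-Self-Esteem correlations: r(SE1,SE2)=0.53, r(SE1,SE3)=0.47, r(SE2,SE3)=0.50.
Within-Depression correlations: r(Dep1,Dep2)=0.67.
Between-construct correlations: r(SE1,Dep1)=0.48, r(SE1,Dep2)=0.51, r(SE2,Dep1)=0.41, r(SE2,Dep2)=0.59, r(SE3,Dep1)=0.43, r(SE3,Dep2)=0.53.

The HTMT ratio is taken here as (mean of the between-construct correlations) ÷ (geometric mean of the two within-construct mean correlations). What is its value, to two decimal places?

0.85

Mean heterotrait r = 2.95/6 = 0.4917.
Mean within-SE = 1.50/3 = 0.5000; mean within-Dep = 0.67/1 = 0.6700.
Geometric mean = √(0.5000 × 0.6700) = 0.5788.
HTMT = 0.4917 / 0.5788 = 0.85.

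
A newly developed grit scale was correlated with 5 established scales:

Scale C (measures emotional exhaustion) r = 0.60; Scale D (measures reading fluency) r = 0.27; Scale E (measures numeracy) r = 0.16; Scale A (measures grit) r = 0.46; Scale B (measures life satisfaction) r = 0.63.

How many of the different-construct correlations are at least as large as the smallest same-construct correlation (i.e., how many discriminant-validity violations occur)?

2

Convergent (same construct = grit): Scale A.
Smallest convergent = 0.46. Discriminant values: 0.60, 0.27, 0.16, 0.63; count ≥ 0.46 → 2.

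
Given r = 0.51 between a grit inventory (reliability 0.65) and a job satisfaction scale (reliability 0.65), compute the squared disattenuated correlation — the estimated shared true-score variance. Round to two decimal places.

0.62

Disattenuated r = 0.51 / √(0.65 × 0.65) = 0.51 / 0.6500 = 0.7846.
Shared true-score variance = 0.7846² = 0.6156 ≈ 0.62.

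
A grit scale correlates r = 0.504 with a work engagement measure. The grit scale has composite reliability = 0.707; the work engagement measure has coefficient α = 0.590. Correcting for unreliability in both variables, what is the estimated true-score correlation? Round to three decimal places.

0.780

r_true = r_obs / √(r_xx · r_yy) = 0.504 / √(0.707 × 0.590) = 0.504 / √0.417130 = 0.504 / 0.6459 ≈ 0.780.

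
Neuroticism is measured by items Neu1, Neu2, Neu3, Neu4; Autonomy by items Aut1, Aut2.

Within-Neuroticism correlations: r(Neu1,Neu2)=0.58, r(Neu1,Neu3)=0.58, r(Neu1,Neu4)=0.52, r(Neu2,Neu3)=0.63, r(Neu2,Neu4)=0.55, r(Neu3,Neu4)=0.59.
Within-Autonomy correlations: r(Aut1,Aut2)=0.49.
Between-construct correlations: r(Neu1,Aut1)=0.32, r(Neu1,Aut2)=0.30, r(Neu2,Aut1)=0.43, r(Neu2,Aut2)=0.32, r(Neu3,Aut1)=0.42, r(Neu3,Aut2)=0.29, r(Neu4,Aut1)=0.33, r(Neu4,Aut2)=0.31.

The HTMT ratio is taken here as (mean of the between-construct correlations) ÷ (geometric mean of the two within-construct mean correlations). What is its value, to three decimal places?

Mean heterotrait r = 2.72/8 = 0.3400.
Mean within-Neu = 3.45/6 = 0.5750; mean within-Aut = 0.49/1 = 0.4900.
Geometric mean = √(0.5750 × 0.4900) = 0.5308.
HTMT = 0.3400 / 0.5308 = 0.641.

0.641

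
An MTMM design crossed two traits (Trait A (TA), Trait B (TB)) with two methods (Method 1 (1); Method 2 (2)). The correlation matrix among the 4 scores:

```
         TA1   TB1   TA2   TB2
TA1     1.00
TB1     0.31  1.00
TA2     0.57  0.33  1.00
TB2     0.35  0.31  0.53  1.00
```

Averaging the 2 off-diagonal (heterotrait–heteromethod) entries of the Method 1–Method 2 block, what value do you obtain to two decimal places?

0.34

HTHM values (method 1 × method 2): 0.35, 0.33; mean = 0.68/2 = 0.34.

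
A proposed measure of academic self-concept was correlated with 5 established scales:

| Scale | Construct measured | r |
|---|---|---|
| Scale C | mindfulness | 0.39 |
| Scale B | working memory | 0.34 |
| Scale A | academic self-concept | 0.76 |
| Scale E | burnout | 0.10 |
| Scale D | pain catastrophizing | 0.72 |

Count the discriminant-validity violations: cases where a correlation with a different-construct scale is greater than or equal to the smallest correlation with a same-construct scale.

0

Convergent (same construct = academic self-concept): Scale A.
Smallest convergent = 0.76. Discriminant values: 0.39, 0.34, 0.10, 0.72; count ≥ 0.76 → 0.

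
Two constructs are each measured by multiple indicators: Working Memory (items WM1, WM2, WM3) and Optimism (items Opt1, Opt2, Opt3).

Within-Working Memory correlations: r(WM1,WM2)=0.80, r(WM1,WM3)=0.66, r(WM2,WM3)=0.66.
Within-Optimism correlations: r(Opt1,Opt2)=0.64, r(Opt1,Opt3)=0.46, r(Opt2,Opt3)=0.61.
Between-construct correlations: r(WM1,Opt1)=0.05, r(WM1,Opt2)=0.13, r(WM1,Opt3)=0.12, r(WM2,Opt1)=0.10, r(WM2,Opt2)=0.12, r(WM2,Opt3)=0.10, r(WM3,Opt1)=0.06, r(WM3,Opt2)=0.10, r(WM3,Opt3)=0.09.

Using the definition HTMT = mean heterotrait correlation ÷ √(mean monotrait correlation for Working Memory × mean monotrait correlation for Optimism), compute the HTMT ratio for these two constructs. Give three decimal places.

0.152

Mean between = 0.87/9 = 0.0967.
Mean within-WM = 2.12/3 = 0.7067; mean within-Opt = 1.71/3 = 0.5700.
Geometric mean = √(0.7067 × 0.5700) = 0.6347.
HTMT = 0.0967 / 0.6347 = 0.152.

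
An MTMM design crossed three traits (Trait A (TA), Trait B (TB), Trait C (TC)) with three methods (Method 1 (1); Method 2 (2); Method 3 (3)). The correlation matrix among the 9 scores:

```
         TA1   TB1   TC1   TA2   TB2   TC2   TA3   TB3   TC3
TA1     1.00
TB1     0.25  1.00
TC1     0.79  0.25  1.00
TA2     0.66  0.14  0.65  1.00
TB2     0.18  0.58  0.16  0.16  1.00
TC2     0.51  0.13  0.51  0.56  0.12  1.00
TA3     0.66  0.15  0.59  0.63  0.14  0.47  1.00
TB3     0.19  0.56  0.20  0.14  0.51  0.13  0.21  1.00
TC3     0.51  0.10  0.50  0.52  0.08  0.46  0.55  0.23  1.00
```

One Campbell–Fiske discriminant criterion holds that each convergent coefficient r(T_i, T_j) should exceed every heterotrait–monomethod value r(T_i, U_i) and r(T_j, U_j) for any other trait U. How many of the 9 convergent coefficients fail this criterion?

Checking each validity diagonal entry against its comparison values:
TA (methods 1·2): 0.66 vs {0.25, 0.16, 0.79, 0.56} → fail.
TA (methods 1·3): 0.66 vs {0.25, 0.21, 0.79, 0.55} → fail.
TA (methods 2·3): 0.63 vs {0.16, 0.21, 0.56, 0.55} → pass.
TB (methods 1·2): 0.58 vs {0.25, 0.16, 0.25, 0.12} → pass.
TB (methods 1·3): 0.56 vs {0.25, 0.21, 0.25, 0.23} → pass.
TB (methods 2·3): 0.51 vs {0.16, 0.21, 0.12, 0.23} → pass.
TC (methods 1·2): 0.51 vs {0.79, 0.56, 0.25, 0.12} → fail.
TC (methods 1·3): 0.50 vs {0.79, 0.55, 0.25, 0.23} → fail.
TC (methods 2·3): 0.46 vs {0.56, 0.55, 0.12, 0.23} → fail.
5 of 9 fail.

5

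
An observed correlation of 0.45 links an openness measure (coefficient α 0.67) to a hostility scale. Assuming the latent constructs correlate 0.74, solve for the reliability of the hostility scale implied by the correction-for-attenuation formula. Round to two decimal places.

0.55

r_true = r_obs / √(r_xx · r_yy) ⇒ 0.74 = 0.45 / √(0.67 · r_yy).
√(0.67 · r_yy) = 0.45 / 0.74 = 0.6081; 0.67 · r_yy = 0.3698; r_yy = 0.3698 / 0.67 ≈ 0.55.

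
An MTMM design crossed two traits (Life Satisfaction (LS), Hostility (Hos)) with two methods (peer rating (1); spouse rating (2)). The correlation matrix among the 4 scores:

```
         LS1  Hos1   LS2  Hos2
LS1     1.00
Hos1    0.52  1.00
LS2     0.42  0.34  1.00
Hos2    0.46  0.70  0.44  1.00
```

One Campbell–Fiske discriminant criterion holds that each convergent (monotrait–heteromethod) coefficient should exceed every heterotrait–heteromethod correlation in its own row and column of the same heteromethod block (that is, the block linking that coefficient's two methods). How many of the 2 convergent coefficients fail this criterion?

1

Checking each validity diagonal entry against its comparison values:
LS (methods 1·2): 0.42 vs {0.46, 0.34} → fail.
Hos (methods 1·2): 0.70 vs {0.34, 0.46} → pass.
1 of 2 fail.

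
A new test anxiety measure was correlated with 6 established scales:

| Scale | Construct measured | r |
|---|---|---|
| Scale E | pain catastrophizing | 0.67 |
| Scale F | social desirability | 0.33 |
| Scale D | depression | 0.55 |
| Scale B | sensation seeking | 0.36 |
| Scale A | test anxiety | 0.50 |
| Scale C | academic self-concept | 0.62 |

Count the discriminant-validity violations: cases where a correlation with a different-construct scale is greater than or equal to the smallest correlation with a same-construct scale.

3

Convergent (same construct = test anxiety): Scale A.
Smallest convergent = 0.50. Discriminant values: 0.67, 0.33, 0.55, 0.36, 0.62; count ≥ 0.50 → 3.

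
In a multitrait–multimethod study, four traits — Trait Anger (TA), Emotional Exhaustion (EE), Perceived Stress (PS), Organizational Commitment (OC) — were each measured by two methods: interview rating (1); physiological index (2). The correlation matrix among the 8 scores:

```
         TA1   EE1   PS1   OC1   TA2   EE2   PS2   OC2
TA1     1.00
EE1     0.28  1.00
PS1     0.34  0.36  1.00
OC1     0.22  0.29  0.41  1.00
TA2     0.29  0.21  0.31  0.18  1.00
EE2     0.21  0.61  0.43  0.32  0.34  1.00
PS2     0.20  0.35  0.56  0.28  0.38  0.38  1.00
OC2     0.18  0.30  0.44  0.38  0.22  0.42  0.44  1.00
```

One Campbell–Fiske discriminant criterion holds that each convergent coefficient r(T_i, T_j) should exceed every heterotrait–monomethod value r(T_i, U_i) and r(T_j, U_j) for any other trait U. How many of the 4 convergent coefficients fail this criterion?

Each convergent coefficient versus the relevant comparison correlations:
TA (methods 1·2): 0.29 vs {0.28, 0.34, 0.34, 0.38, 0.22, 0.22} → fail.
EE (methods 1·2): 0.61 vs {0.28, 0.34, 0.36, 0.38, 0.29, 0.42} → pass.
PS (methods 1·2): 0.56 vs {0.34, 0.38, 0.36, 0.38, 0.41, 0.44} → pass.
OC (methods 1·2): 0.38 vs {0.22, 0.22, 0.29, 0.42, 0.41, 0.44} → fail.
2 of 4 fail.

2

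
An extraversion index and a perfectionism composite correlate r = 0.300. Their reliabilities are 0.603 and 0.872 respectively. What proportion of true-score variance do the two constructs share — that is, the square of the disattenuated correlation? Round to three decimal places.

Disattenuated r = 0.300 / √(0.603 × 0.872) = 0.300 / 0.7251 = 0.4137.
Shared true-score variance = 0.4137² = 0.1711 ≈ 0.171.

0.171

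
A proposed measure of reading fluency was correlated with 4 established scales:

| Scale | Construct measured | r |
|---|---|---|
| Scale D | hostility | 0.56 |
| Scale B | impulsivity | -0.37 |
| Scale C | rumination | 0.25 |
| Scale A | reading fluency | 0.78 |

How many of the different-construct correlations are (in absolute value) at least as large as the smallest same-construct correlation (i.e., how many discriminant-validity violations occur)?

0

Convergent (same construct = reading fluency): Scale A.
Smallest convergent = 0.78. Discriminant |r|: 0.56, 0.37, 0.25; count ≥ 0.78 → 0.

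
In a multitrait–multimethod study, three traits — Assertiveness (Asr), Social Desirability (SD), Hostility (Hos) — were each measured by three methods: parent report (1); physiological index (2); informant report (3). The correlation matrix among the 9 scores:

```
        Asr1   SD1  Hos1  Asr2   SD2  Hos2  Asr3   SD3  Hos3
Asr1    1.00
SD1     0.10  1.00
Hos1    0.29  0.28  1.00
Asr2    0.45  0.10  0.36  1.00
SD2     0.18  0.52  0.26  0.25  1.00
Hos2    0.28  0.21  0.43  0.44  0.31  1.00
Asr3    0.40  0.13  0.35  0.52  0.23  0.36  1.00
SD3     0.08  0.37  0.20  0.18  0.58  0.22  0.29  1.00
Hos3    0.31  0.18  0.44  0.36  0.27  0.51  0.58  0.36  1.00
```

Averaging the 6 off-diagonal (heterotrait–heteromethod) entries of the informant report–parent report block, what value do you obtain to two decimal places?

0.21

HTHM values (method 3 × method 1): 0.13, 0.35, 0.08, 0.20, 0.31, 0.18; mean = 1.25/6 = 0.21.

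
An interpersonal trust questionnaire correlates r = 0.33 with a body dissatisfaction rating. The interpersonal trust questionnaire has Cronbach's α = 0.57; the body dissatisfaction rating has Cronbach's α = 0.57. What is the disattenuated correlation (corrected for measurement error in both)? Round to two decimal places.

r_true = r_obs / √(r_xx · r_yy) = 0.33 / √(0.57 × 0.57) = 0.33 / √0.3249 = 0.33 / 0.5700 ≈ 0.58.

0.58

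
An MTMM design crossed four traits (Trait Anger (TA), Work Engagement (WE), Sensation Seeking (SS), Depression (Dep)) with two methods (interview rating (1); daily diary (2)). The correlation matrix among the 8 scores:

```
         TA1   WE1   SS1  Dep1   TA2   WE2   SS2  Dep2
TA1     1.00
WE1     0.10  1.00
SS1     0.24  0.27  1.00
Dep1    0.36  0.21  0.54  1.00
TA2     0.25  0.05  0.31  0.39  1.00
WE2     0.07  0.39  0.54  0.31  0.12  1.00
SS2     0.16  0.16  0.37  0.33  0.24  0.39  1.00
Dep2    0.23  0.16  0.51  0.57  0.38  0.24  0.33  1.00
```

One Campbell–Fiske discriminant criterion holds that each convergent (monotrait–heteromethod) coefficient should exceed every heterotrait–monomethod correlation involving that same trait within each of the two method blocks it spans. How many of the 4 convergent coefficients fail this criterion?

3

Each convergent coefficient versus the relevant comparison correlations:
TA (methods 1·2): 0.25 vs {0.10, 0.12, 0.24, 0.24, 0.36, 0.38} → fail.
WE (methods 1·2): 0.39 vs {0.10, 0.12, 0.27, 0.39, 0.21, 0.24} → fail.
SS (methods 1·2): 0.37 vs {0.24, 0.24, 0.27, 0.39, 0.54, 0.33} → fail.
Dep (methods 1·2): 0.57 vs {0.36, 0.38, 0.21, 0.24, 0.54, 0.33} → pass.
3 of 4 fail.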